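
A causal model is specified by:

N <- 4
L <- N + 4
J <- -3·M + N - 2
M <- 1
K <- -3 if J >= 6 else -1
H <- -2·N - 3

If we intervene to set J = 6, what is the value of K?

-3

The intervention breaks the incoming arrows to J: J <- -3·M + N - 2 no longer applies, and J = 6.
K = -3 if J >= 6 else -1  [with J=6]  = -3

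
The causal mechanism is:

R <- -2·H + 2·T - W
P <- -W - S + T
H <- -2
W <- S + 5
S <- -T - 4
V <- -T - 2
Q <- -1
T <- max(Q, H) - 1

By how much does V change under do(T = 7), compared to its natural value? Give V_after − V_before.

-9

do(T=7) replaces the equation T <- max(Q, H) - 1 with the constant T = 7.
V = -T - 2  [with T=7]  = -9
Without intervention: T = max(Q, H) - 1  [with Q=-1, H=-2]  = -2; V = -T - 2  [with T=-2]  = 0.
Change = -9 − 0 = -9.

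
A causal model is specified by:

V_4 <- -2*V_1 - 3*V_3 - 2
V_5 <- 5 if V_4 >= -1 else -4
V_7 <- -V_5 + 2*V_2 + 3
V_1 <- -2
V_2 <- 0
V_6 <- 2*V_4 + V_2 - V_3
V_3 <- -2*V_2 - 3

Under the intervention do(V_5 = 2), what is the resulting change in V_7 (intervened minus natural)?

3

Under do(V_5=2), the mechanism V_5 <- 5 if V_4 >= -1 else -4 is discarded; V_5 is fixed at 2.
V_7 = -V_5 + 2*V_2 + 3  [with V_5=2, V_2=0]  = 1
Without intervention: V_3 = -2*V_2 - 3  [with V_2=0]  = -3; V_4 = -2*V_1 - 3*V_3 - 2  [with V_1=-2, V_3=-3]  = 11; V_5 = 5 if V_4 >= -1 else -4  [with V_4=11]  = 5; V_7 = -V_5 + 2*V_2 + 3  [with V_5=5, V_2=0]  = -2.
Change = 1 − (-2) = 3.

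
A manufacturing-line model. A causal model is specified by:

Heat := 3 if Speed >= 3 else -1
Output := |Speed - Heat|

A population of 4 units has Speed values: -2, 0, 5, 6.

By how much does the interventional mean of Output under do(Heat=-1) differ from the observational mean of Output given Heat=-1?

do(Heat=-1) breaks Heat's dependence on Speed. With Heat=-1 fixed, Output across the units is 1, 1, 6, 7, mean 3.75.
Observing Heat=-1 restricts to units where Heat's equation naturally yields -1: Speed ∈ {-2, 0}. In that subpopulation Output = 1, 1, mean 1.
Difference = 3.75 − 1 = 2.75.

2.75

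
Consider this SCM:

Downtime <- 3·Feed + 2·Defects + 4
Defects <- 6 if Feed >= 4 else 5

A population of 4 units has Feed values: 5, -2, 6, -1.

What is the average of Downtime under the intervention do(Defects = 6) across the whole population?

Under do(Defects=6), Defects's equation is replaced by Defects=6 for every unit. Per-unit Downtime: 31, 10, 34, 13. Mean = 22.

22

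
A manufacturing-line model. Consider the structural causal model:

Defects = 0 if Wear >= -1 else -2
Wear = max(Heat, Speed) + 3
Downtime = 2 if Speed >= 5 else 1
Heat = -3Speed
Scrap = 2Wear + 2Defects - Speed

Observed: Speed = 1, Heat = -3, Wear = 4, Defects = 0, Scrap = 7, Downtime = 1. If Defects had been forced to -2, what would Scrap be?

3

Intervening sets Defects = -2 and removes its equation (Defects = 0 if Wear >= -1 else -2).
Heat = -3Speed  [with Speed=1]  = -3
Wear = max(Heat, Speed) + 3  [with Heat=-3, Speed=1]  = 4
Scrap = 2Wear + 2Defects - Speed  [with Wear=4, Defects=-2, Speed=1]  = 3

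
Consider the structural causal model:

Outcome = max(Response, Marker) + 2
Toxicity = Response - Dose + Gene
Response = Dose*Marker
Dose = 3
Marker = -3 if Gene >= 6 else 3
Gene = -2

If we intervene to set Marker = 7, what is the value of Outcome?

23

The intervention breaks the incoming arrows to Marker: Marker = -3 if Gene >= 6 else 3 no longer applies, and Marker = 7.
Response = Dose*Marker  [with Dose=3, Marker=7]  = 21
Outcome = max(Response, Marker) + 2  [with Response=21, Marker=7]  = 23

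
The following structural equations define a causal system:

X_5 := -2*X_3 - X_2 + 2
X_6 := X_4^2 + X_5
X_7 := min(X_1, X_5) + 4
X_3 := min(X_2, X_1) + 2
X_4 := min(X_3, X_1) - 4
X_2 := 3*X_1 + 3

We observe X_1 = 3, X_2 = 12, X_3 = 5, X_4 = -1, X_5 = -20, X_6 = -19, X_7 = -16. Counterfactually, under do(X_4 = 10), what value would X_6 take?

Under do(X_4=10), the mechanism X_4 := min(X_3, X_1) - 4 is discarded; X_4 is fixed at 10.
X_2 = 3*X_1 + 3  [with X_1=3]  = 12
X_3 = min(X_2, X_1) + 2  [with X_2=12, X_1=3]  = 5
X_5 = -2*X_3 - X_2 + 2  [with X_3=5, X_2=12]  = -20
X_6 = X_4^2 + X_5  [with X_4=10, X_5=-20]  = 80

80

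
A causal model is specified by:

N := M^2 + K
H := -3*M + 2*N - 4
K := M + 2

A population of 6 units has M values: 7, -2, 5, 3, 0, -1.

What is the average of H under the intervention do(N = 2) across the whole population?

Every unit gets N=2 under the intervention. H values become -21, 6, -15, -9, 0, 3; E[H|do(N=2)] = -6.

-6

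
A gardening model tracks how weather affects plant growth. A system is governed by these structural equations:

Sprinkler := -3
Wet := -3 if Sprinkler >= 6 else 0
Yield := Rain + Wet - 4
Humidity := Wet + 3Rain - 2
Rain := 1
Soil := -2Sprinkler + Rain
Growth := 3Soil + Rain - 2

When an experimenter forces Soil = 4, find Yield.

The intervention breaks the incoming arrows to Soil: Soil := -2Sprinkler + Rain no longer applies, and Soil = 4.
Yield is not downstream of the intervention, so its value is determined by the original equations.
Wet = -3 if Sprinkler >= 6 else 0  [with Sprinkler=-3]  = 0
Yield = Rain + Wet - 4  [with Rain=1, Wet=0]  = -3

-3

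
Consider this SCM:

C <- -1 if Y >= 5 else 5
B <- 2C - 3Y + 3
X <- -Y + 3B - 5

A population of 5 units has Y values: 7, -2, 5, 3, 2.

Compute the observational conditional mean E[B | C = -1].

-17

Observing C=-1 restricts to units where C's equation naturally yields -1: Y ∈ {7, 5}. In that subpopulation B = -20, -14, mean -17.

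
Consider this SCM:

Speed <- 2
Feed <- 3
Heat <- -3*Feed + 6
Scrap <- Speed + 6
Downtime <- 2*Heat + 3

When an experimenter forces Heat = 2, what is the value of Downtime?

7

do(Heat=2) replaces the equation Heat <- -3*Feed + 6 with the constant Heat = 2.
Downtime = 2*Heat + 3  [with Heat=2]  = 7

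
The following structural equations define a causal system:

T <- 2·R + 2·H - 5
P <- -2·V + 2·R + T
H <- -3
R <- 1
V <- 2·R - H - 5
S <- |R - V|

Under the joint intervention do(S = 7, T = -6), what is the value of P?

-4

Setting S = 7, T = -6 by intervention discards those variables' equations.
V = 2·R - H - 5  [with R=1, H=-3]  = 0
P = -2·V + 2·R + T  [with V=0, R=1, T=-6]  = -4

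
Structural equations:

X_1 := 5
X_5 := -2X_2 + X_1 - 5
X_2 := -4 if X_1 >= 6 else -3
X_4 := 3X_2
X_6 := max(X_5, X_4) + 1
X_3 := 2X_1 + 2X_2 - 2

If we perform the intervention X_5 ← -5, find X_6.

-4

The intervention breaks the incoming arrows to X_5: X_5 := -2X_2 + X_1 - 5 no longer applies, and X_5 = -5.
X_2 = -4 if X_1 >= 6 else -3  [with X_1=5]  = -3
X_4 = 3X_2  [with X_2=-3]  = -9
X_6 = max(X_5, X_4) + 1  [with X_5=-5, X_4=-9]  = -4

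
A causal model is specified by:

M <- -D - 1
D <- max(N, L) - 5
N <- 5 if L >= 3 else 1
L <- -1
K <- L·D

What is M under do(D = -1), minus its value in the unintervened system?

-3

do(D=-1) replaces the equation D <- max(N, L) - 5 with the constant D = -1.
M = -D - 1  [with D=-1]  = 0
Without intervention: N = 5 if L >= 3 else 1  [with L=-1]  = 1; D = max(N, L) - 5  [with N=1, L=-1]  = -4; M = -D - 1  [with D=-4]  = 3.
Change = 0 − 3 = -3.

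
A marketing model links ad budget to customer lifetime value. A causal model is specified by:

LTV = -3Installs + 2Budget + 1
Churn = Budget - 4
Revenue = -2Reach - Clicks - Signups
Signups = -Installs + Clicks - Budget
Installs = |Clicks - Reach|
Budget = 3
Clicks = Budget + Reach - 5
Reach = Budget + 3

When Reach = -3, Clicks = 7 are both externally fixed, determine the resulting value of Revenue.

Under do(Reach = -3, Clicks = 7), each intervened variable's structural equation is replaced by its fixed value.
Installs = |Clicks - Reach|  [with Clicks=7, Reach=-3]  = 10
Signups = -Installs + Clicks - Budget  [with Installs=10, Clicks=7, Budget=3]  = -6
Revenue = -2Reach - Clicks - Signups  [with Reach=-3, Clicks=7, Signups=-6]  = 5

5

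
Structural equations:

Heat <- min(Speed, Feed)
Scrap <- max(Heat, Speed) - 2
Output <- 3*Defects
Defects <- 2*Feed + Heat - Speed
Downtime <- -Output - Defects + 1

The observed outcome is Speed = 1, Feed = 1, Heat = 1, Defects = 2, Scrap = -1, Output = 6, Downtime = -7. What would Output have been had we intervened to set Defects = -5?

-15

Under do(Defects=-5), the mechanism Defects <- 2*Feed + Heat - Speed is discarded; Defects is fixed at -5.
Output = 3*Defects  [with Defects=-5]  = -15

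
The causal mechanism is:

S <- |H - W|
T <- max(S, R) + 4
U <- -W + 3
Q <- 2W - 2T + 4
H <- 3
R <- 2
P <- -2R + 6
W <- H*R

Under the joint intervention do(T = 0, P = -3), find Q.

Setting T = 0, P = -3 by intervention discards those variables' equations.
W = H*R  [with H=3, R=2]  = 6
Q = 2W - 2T + 4  [with W=6, T=0]  = 16

16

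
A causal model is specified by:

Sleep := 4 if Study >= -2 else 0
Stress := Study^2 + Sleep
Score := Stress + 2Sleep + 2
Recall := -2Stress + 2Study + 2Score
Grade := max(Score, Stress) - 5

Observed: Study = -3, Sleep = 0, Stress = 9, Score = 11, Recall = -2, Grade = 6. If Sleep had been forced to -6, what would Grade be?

Under do(Sleep=-6), the mechanism Sleep := 4 if Study >= -2 else 0 is discarded; Sleep is fixed at -6.
Stress = Study^2 + Sleep  [with Study=-3, Sleep=-6]  = 3
Score = Stress + 2Sleep + 2  [with Stress=3, Sleep=-6]  = -7
Grade = max(Score, Stress) - 5  [with Score=-7, Stress=3]  = -2

-2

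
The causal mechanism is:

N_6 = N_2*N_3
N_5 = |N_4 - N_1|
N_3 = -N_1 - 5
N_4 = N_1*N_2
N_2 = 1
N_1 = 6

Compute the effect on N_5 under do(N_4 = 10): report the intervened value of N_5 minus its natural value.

4

Intervening sets N_4 = 10 and removes its equation (N_4 = N_1*N_2).
N_5 = |N_4 - N_1|  [with N_4=10, N_1=6]  = 4
Without intervention: N_4 = N_1*N_2  [with N_1=6, N_2=1]  = 6; N_5 = |N_4 - N_1|  [with N_4=6, N_1=6]  = 0.
Change = 4 − 0 = 4.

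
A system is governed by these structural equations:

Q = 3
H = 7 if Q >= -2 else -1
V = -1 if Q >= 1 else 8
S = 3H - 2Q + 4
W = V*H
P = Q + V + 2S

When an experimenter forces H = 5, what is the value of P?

28

Under do(H=5), the mechanism H = 7 if Q >= -2 else -1 is discarded; H is fixed at 5.
V = -1 if Q >= 1 else 8  [with Q=3]  = -1
S = 3H - 2Q + 4  [with H=5, Q=3]  = 13
P = Q + V + 2S  [with Q=3, V=-1, S=13]  = 28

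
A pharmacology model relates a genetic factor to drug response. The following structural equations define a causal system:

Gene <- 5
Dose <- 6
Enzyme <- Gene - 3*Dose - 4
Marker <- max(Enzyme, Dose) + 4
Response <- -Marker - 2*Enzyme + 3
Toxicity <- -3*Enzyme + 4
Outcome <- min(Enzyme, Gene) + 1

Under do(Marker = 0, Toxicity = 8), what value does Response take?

Setting Marker = 0, Toxicity = 8 by intervention discards those variables' equations.
Enzyme = Gene - 3*Dose - 4  [with Gene=5, Dose=6]  = -17
Response = -Marker - 2*Enzyme + 3  [with Marker=0, Enzyme=-17]  = 37

37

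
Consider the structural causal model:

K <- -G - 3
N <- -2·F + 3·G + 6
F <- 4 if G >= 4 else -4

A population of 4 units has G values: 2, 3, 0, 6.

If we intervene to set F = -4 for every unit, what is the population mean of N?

22.25

do(F=-4) breaks F's dependence on G. With F=-4 fixed, N across the units is 20, 23, 14, 32, mean 22.25.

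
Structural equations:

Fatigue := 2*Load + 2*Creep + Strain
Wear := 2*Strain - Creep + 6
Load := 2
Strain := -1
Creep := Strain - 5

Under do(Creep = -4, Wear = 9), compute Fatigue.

-5

Setting Creep = -4, Wear = 9 by intervention discards those variables' equations.
Fatigue = 2*Load + 2*Creep + Strain  [with Load=2, Creep=-4, Strain=-1]  = -5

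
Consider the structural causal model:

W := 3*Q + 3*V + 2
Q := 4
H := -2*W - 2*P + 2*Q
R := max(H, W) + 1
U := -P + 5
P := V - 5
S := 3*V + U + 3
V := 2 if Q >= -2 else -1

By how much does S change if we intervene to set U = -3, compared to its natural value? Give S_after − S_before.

-11

do(U=-3) replaces the equation U := -P + 5 with the constant U = -3.
V = 2 if Q >= -2 else -1  [with Q=4]  = 2
S = 3*V + U + 3  [with V=2, U=-3]  = 6
Without intervention: V = 2 if Q >= -2 else -1  [with Q=4]  = 2; P = V - 5  [with V=2]  = -3; U = -P + 5  [with P=-3]  = 8; S = 3*V + U + 3  [with V=2, U=8]  = 17.
Change = 6 − 17 = -11.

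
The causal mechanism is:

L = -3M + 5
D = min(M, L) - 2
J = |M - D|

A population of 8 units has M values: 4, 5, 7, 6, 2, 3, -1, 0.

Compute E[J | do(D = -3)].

do(D=-3) breaks D's dependence on M. With D=-3 fixed, J across the units is 7, 8, 10, 9, 5, 6, 2, 3, mean 6.25.

6.25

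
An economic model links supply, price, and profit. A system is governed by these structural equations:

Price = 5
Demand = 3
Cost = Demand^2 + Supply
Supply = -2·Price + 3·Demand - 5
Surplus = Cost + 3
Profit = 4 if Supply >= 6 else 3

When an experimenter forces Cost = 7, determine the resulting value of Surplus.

Under do(Cost=7), the mechanism Cost = Demand^2 + Supply is discarded; Cost is fixed at 7.
Surplus = Cost + 3  [with Cost=7]  = 10

10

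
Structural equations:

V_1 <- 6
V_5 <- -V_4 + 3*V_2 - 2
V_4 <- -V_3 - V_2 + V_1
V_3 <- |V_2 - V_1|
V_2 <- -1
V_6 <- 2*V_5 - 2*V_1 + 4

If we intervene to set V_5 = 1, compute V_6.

-6

The intervention breaks the incoming arrows to V_5: V_5 <- -V_4 + 3*V_2 - 2 no longer applies, and V_5 = 1.
V_6 = 2*V_5 - 2*V_1 + 4  [with V_5=1, V_1=6]  = -6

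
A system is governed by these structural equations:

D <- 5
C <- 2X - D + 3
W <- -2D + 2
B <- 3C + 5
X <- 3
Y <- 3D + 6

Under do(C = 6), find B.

23

do(C=6) replaces the equation C <- 2X - D + 3 with the constant C = 6.
B = 3C + 5  [with C=6]  = 23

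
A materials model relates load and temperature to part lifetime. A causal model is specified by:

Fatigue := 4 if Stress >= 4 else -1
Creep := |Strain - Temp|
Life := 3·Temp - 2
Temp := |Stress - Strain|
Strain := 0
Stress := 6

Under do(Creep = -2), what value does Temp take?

6

Under do(Creep=-2), the mechanism Creep := |Strain - Temp| is discarded; Creep is fixed at -2.
Since Temp is not a descendant of the intervened variable, it is unaffected.
Temp = |Stress - Strain|  [with Stress=6, Strain=0]  = 6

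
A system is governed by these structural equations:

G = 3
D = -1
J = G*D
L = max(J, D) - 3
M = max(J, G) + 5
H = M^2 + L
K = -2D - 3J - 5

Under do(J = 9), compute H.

The intervention breaks the incoming arrows to J: J = G*D no longer applies, and J = 9.
L = max(J, D) - 3  [with J=9, D=-1]  = 6
M = max(J, G) + 5  [with J=9, G=3]  = 14
H = M^2 + L  [with M=14, L=6]  = 202

202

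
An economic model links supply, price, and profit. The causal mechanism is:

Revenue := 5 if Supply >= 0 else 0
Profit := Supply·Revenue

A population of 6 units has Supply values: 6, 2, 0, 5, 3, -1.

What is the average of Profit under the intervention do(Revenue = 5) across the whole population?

Under do(Revenue=5), Revenue's equation is replaced by Revenue=5 for every unit. Per-unit Profit: 30, 10, 0, 25, 15, -5. Mean = 12.5.

12.5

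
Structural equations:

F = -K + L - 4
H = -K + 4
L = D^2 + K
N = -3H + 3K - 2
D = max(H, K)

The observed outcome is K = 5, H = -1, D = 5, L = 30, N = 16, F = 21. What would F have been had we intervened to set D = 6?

The intervention breaks the incoming arrows to D: D = max(H, K) no longer applies, and D = 6.
L = D^2 + K  [with D=6, K=5]  = 41
F = -K + L - 4  [with K=5, L=41]  = 32

32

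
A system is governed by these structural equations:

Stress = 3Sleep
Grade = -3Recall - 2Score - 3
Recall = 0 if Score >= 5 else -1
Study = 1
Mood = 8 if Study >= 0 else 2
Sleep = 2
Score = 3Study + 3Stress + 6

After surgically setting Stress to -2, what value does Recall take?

The intervention breaks the incoming arrows to Stress: Stress = 3Sleep no longer applies, and Stress = -2.
Score = 3Study + 3Stress + 6  [with Study=1, Stress=-2]  = 3
Recall = 0 if Score >= 5 else -1  [with Score=3]  = -1

-1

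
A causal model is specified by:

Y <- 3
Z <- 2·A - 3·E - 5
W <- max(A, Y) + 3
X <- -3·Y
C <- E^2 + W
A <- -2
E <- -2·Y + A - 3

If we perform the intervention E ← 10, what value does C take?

106

do(E=10) replaces the equation E <- -2·Y + A - 3 with the constant E = 10.
W = max(A, Y) + 3  [with A=-2, Y=3]  = 6
C = E^2 + W  [with E=10, W=6]  = 106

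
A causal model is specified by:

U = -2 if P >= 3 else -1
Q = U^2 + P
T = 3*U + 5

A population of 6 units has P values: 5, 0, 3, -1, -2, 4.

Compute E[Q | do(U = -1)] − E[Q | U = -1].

Under do(U=-1), U's equation is replaced by U=-1 for every unit. Per-unit Q: 6, 1, 4, 0, -1, 5. Mean = 2.5.
E[Q|U=-1] averages over only the 3 units with U=-1 (P = 0, -1, -2): Q = 1, 0, -1, mean 0.
Difference = 2.5 − 0 = 2.5.

2.5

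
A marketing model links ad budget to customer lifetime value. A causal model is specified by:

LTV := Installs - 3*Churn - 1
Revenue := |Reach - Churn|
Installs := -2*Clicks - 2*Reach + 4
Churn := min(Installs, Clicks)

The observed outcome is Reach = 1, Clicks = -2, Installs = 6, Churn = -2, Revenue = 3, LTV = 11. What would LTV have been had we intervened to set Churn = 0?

Under do(Churn=0), the mechanism Churn := min(Installs, Clicks) is discarded; Churn is fixed at 0.
Installs = -2*Clicks - 2*Reach + 4  [with Clicks=-2, Reach=1]  = 6
LTV = Installs - 3*Churn - 1  [with Installs=6, Churn=0]  = 5

5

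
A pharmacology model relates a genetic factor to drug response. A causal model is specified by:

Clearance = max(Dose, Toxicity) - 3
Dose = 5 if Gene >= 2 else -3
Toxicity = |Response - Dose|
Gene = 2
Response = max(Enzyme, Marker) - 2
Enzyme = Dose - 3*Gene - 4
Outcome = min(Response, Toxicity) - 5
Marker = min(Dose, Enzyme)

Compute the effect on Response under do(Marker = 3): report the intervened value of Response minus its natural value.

Intervening sets Marker = 3 and removes its equation (Marker = min(Dose, Enzyme)).
Dose = 5 if Gene >= 2 else -3  [with Gene=2]  = 5
Enzyme = Dose - 3*Gene - 4  [with Dose=5, Gene=2]  = -5
Response = max(Enzyme, Marker) - 2  [with Enzyme=-5, Marker=3]  = 1
Without intervention: Dose = 5 if Gene >= 2 else -3  [with Gene=2]  = 5; Enzyme = Dose - 3*Gene - 4  [with Dose=5, Gene=2]  = -5; Marker = min(Dose, Enzyme)  [with Dose=5, Enzyme=-5]  = -5; Response = max(Enzyme, Marker) - 2  [with Enzyme=-5, Marker=-5]  = -7.
Change = 1 − (-7) = 8.

8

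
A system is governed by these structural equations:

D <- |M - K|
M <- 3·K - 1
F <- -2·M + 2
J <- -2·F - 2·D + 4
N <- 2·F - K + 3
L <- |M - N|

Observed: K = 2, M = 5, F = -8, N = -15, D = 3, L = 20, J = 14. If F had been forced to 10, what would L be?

16

The intervention breaks the incoming arrows to F: F <- -2·M + 2 no longer applies, and F = 10.
M = 3·K - 1  [with K=2]  = 5
N = 2·F - K + 3  [with F=10, K=2]  = 21
L = |M - N|  [with M=5, N=21]  = 16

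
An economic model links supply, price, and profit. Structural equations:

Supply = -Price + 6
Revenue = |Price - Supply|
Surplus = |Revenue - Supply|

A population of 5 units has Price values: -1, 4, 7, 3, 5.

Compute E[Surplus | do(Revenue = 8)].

Every unit gets Revenue=8 under the intervention. Surplus values become 1, 6, 9, 5, 7; E[Surplus|do(Revenue=8)] = 5.6.

5.6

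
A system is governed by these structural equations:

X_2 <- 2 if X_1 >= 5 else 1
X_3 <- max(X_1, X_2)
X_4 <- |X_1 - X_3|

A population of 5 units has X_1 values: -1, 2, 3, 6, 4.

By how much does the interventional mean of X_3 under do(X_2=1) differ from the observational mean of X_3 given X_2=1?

0.7

Under do(X_2=1), X_2's equation is replaced by X_2=1 for every unit. Per-unit X_3: 1, 2, 3, 6, 4. Mean = 3.2.
Conditioning on X_2=1 selects the 4 unit(s) with X_1 ∈ {-1, 2, 3, 4}. Their X_3 values: 1, 2, 3, 4. Mean = 2.5.
Difference = 3.2 − 2.5 = 0.7.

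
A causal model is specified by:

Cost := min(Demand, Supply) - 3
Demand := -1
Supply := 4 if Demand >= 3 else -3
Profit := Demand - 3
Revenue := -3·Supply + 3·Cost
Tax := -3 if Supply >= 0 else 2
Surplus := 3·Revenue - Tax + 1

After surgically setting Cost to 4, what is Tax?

2

do(Cost=4) replaces the equation Cost := min(Demand, Supply) - 3 with the constant Cost = 4.
Tax is not downstream of the intervention, so its value is determined by the original equations.
Supply = 4 if Demand >= 3 else -3  [with Demand=-1]  = -3
Tax = -3 if Supply >= 0 else 2  [with Supply=-3]  = 2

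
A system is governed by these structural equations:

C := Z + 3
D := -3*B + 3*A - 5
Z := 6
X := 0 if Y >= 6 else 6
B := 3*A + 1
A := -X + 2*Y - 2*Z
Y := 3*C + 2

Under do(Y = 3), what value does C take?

Under do(Y=3), the mechanism Y := 3*C + 2 is discarded; Y is fixed at 3.
Since C is not a descendant of the intervened variable, it is unaffected.
C = Z + 3  [with Z=6]  = 9

9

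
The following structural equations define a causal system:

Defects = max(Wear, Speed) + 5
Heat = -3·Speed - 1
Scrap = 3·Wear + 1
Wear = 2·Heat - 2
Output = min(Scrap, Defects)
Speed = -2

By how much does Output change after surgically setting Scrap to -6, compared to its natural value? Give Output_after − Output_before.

-19

The intervention breaks the incoming arrows to Scrap: Scrap = 3·Wear + 1 no longer applies, and Scrap = -6.
Heat = -3·Speed - 1  [with Speed=-2]  = 5
Wear = 2·Heat - 2  [with Heat=5]  = 8
Defects = max(Wear, Speed) + 5  [with Wear=8, Speed=-2]  = 13
Output = min(Scrap, Defects)  [with Scrap=-6, Defects=13]  = -6
Without intervention: Heat = -3·Speed - 1  [with Speed=-2]  = 5; Wear = 2·Heat - 2  [with Heat=5]  = 8; Defects = max(Wear, Speed) + 5  [with Wear=8, Speed=-2]  = 13; Scrap = 3·Wear + 1  [with Wear=8]  = 25; Output = min(Scrap, Defects)  [with Scrap=25, Defects=13]  = 13.
Change = -6 − 13 = -19.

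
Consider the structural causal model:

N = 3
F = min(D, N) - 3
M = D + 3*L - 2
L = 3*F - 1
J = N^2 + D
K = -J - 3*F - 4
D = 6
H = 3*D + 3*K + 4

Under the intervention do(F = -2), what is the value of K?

Under do(F=-2), the mechanism F = min(D, N) - 3 is discarded; F is fixed at -2.
J = N^2 + D  [with N=3, D=6]  = 15
K = -J - 3*F - 4  [with J=15, F=-2]  = -13

-13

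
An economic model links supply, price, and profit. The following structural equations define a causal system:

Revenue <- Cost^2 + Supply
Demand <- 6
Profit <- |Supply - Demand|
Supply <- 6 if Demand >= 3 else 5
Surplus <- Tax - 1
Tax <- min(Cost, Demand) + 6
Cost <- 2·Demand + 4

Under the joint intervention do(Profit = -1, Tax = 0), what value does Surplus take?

Setting Profit = -1, Tax = 0 by intervention discards those variables' equations.
Surplus = Tax - 1  [with Tax=0]  = -1

-1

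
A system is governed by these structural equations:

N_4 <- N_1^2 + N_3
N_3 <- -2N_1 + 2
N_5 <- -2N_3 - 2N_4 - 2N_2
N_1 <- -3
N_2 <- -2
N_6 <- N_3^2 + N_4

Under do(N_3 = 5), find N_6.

39

The intervention breaks the incoming arrows to N_3: N_3 <- -2N_1 + 2 no longer applies, and N_3 = 5.
N_4 = N_1^2 + N_3  [with N_1=-3, N_3=5]  = 14
N_6 = N_3^2 + N_4  [with N_3=5, N_4=14]  = 39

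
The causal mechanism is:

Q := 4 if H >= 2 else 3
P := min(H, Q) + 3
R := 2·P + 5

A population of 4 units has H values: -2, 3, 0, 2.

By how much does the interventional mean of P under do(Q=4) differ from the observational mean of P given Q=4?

do(Q=4) breaks Q's dependence on H. With Q=4 fixed, P across the units is 1, 6, 3, 5, mean 3.75.
Conditioning on Q=4 selects the 2 unit(s) with H ∈ {3, 2}. Their P values: 6, 5. Mean = 5.5.
Difference = 3.75 − 5.5 = -1.75.

-1.75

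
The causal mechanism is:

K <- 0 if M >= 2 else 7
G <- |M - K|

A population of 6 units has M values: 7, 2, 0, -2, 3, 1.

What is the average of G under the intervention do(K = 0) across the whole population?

Every unit gets K=0 under the intervention. G values become 7, 2, 0, 2, 3, 1; E[G|do(K=0)] = 2.5.

2.5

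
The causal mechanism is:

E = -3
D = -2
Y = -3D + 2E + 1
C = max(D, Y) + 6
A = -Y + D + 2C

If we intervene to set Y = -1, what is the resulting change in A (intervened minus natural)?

do(Y=-1) replaces the equation Y = -3D + 2E + 1 with the constant Y = -1.
C = max(D, Y) + 6  [with D=-2, Y=-1]  = 5
A = -Y + D + 2C  [with Y=-1, D=-2, C=5]  = 9
Without intervention: Y = -3D + 2E + 1  [with D=-2, E=-3]  = 1; C = max(D, Y) + 6  [with D=-2, Y=1]  = 7; A = -Y + D + 2C  [with Y=1, D=-2, C=7]  = 11.
Change = 9 − 11 = -2.

-2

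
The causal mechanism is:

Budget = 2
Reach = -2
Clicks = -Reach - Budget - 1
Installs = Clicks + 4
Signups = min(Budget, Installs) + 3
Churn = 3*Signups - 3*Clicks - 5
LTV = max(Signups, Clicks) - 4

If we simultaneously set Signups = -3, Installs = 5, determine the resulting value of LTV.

Setting Signups = -3, Installs = 5 by intervention discards those variables' equations.
Clicks = -Reach - Budget - 1  [with Reach=-2, Budget=2]  = -1
LTV = max(Signups, Clicks) - 4  [with Signups=-3, Clicks=-1]  = -5

-5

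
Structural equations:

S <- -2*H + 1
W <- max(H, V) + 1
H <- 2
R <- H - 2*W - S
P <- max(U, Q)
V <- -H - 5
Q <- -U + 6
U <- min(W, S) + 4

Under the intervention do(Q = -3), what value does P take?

do(Q=-3) replaces the equation Q <- -U + 6 with the constant Q = -3.
S = -2*H + 1  [with H=2]  = -3
V = -H - 5  [with H=2]  = -7
W = max(H, V) + 1  [with H=2, V=-7]  = 3
U = min(W, S) + 4  [with W=3, S=-3]  = 1
P = max(U, Q)  [with U=1, Q=-3]  = 1

1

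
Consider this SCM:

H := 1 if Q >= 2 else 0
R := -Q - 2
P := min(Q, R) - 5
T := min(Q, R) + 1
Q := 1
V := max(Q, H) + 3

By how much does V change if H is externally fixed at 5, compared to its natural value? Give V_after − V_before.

4

The intervention breaks the incoming arrows to H: H := 1 if Q >= 2 else 0 no longer applies, and H = 5.
V = max(Q, H) + 3  [with Q=1, H=5]  = 8
Without intervention: H = 1 if Q >= 2 else 0  [with Q=1]  = 0; V = max(Q, H) + 3  [with Q=1, H=0]  = 4.
Change = 8 − 4 = 4.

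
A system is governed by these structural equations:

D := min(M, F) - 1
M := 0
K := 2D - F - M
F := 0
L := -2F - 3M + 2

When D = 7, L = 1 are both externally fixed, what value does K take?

The joint intervention fixes D = 7, L = 1, removing each variable's own equation.
K = 2D - F - M  [with D=7, F=0, M=0]  = 14

14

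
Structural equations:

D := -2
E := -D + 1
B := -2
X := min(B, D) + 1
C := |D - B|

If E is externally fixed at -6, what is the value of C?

Intervening sets E = -6 and removes its equation (E := -D + 1).
No directed path runs from E to C, so C keeps its natural value.
C = |D - B|  [with D=-2, B=-2]  = 0

0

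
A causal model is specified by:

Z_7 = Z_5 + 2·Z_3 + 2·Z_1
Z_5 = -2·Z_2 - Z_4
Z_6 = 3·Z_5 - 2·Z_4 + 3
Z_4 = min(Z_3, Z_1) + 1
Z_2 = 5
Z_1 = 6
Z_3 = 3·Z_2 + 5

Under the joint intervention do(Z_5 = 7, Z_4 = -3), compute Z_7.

59

Setting Z_5 = 7, Z_4 = -3 by intervention discards those variables' equations.
Z_3 = 3·Z_2 + 5  [with Z_2=5]  = 20
Z_7 = Z_5 + 2·Z_3 + 2·Z_1  [with Z_5=7, Z_3=20, Z_1=6]  = 59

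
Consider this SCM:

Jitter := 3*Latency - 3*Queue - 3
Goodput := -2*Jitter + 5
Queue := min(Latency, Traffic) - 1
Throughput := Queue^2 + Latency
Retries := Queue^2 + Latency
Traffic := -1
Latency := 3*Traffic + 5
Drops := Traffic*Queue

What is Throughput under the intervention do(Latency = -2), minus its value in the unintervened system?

Under do(Latency=-2), the mechanism Latency := 3*Traffic + 5 is discarded; Latency is fixed at -2.
Queue = min(Latency, Traffic) - 1  [with Latency=-2, Traffic=-1]  = -3
Throughput = Queue^2 + Latency  [with Queue=-3, Latency=-2]  = 7
Without intervention: Latency = 3*Traffic + 5  [with Traffic=-1]  = 2; Queue = min(Latency, Traffic) - 1  [with Latency=2, Traffic=-1]  = -2; Throughput = Queue^2 + Latency  [with Queue=-2, Latency=2]  = 6.
Change = 7 − 6 = 1.

1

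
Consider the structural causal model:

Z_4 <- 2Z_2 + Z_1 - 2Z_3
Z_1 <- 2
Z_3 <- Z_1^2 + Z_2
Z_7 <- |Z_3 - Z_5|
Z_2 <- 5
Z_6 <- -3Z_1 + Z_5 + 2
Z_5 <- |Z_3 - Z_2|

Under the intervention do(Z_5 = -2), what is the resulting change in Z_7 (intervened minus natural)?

6

Under do(Z_5=-2), the mechanism Z_5 <- |Z_3 - Z_2| is discarded; Z_5 is fixed at -2.
Z_3 = Z_1^2 + Z_2  [with Z_1=2, Z_2=5]  = 9
Z_7 = |Z_3 - Z_5|  [with Z_3=9, Z_5=-2]  = 11
Without intervention: Z_3 = Z_1^2 + Z_2  [with Z_1=2, Z_2=5]  = 9; Z_5 = |Z_3 - Z_2|  [with Z_3=9, Z_2=5]  = 4; Z_7 = |Z_3 - Z_5|  [with Z_3=9, Z_5=4]  = 5.
Change = 11 − 5 = 6.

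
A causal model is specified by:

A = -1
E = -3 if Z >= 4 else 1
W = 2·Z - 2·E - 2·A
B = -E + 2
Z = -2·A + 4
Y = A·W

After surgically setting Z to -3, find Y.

Under do(Z=-3), the mechanism Z = -2·A + 4 is discarded; Z is fixed at -3.
E = -3 if Z >= 4 else 1  [with Z=-3]  = 1
W = 2·Z - 2·E - 2·A  [with Z=-3, E=1, A=-1]  = -6
Y = A·W  [with A=-1, W=-6]  = 6

6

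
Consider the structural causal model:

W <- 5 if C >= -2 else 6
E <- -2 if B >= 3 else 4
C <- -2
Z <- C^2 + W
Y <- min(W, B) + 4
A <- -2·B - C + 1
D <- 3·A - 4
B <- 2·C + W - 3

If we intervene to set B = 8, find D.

-43

The intervention breaks the incoming arrows to B: B <- 2·C + W - 3 no longer applies, and B = 8.
A = -2·B - C + 1  [with B=8, C=-2]  = -13
D = 3·A - 4  [with A=-13]  = -43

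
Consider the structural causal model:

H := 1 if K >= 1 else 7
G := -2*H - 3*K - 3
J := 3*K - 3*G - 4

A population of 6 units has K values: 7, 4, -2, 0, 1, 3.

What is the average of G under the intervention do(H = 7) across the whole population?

-23.5

do(H=7) breaks H's dependence on K. With H=7 fixed, G across the units is -38, -29, -11, -17, -20, -26, mean -23.5.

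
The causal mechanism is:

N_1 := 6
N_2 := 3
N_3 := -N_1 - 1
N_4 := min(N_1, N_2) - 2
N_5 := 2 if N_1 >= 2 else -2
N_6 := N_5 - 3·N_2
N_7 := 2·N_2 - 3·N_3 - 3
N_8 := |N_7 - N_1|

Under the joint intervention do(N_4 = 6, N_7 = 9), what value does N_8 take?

Setting N_4 = 6, N_7 = 9 by intervention discards those variables' equations.
N_8 = |N_7 - N_1|  [with N_7=9, N_1=6]  = 3

3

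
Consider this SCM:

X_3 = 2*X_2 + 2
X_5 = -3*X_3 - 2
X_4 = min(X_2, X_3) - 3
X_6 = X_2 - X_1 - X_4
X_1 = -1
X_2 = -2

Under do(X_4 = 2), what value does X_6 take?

-3

Under do(X_4=2), the mechanism X_4 = min(X_2, X_3) - 3 is discarded; X_4 is fixed at 2.
X_6 = X_2 - X_1 - X_4  [with X_2=-2, X_1=-1, X_4=2]  = -3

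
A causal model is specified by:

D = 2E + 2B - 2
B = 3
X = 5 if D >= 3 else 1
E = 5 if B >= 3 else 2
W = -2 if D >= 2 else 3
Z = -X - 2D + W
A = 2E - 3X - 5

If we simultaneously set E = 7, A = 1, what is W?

-2

Under do(E = 7, A = 1), each intervened variable's structural equation is replaced by its fixed value.
D = 2E + 2B - 2  [with E=7, B=3]  = 18
W = -2 if D >= 2 else 3  [with D=18]  = -2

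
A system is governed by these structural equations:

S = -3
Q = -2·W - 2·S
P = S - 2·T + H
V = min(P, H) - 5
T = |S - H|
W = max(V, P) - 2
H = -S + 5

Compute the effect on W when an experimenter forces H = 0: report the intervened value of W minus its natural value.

8

Under do(H=0), the mechanism H = -S + 5 is discarded; H is fixed at 0.
T = |S - H|  [with S=-3, H=0]  = 3
P = S - 2·T + H  [with S=-3, T=3, H=0]  = -9
V = min(P, H) - 5  [with P=-9, H=0]  = -14
W = max(V, P) - 2  [with V=-14, P=-9]  = -11
Without intervention: H = -S + 5  [with S=-3]  = 8; T = |S - H|  [with S=-3, H=8]  = 11; P = S - 2·T + H  [with S=-3, T=11, H=8]  = -17; V = min(P, H) - 5  [with P=-17, H=8]  = -22; W = max(V, P) - 2  [with V=-22, P=-17]  = -19.
Change = -11 − (-19) = 8.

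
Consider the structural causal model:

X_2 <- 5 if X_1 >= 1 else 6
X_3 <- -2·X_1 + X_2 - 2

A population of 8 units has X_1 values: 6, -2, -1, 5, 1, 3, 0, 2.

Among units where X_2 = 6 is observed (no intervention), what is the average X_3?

E[X_3|X_2=6] averages over only the 3 units with X_2=6 (X_1 = -2, -1, 0): X_3 = 8, 6, 4, mean 6.

6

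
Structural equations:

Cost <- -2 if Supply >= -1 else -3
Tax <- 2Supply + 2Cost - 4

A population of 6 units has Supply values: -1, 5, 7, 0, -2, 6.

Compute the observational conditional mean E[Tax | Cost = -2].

Observing Cost=-2 restricts to units where Cost's equation naturally yields -2: Supply ∈ {-1, 5, 7, 0, 6}. In that subpopulation Tax = -10, 2, 6, -8, 4, mean -1.2.

-1.2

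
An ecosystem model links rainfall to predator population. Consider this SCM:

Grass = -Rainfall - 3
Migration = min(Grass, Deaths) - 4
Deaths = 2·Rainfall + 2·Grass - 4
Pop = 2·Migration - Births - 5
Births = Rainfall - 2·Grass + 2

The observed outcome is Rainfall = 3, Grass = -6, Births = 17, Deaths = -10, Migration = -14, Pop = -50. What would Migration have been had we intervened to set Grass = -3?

do(Grass=-3) replaces the equation Grass = -Rainfall - 3 with the constant Grass = -3.
Deaths = 2·Rainfall + 2·Grass - 4  [with Rainfall=3, Grass=-3]  = -4
Migration = min(Grass, Deaths) - 4  [with Grass=-3, Deaths=-4]  = -8

-8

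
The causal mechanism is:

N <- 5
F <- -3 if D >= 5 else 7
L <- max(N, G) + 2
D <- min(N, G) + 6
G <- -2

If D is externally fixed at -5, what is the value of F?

Intervening sets D = -5 and removes its equation (D <- min(N, G) + 6).
F = -3 if D >= 5 else 7  [with D=-5]  = 7

7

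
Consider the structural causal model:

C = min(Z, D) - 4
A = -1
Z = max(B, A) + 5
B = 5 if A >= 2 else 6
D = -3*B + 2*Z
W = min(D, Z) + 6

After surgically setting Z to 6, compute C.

-10

do(Z=6) replaces the equation Z = max(B, A) + 5 with the constant Z = 6.
B = 5 if A >= 2 else 6  [with A=-1]  = 6
D = -3*B + 2*Z  [with B=6, Z=6]  = -6
C = min(Z, D) - 4  [with Z=6, D=-6]  = -10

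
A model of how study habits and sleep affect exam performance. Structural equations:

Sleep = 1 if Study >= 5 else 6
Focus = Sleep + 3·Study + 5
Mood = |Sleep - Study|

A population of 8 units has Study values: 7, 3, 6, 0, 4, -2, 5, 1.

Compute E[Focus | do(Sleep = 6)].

20

Under do(Sleep=6), Sleep's equation is replaced by Sleep=6 for every unit. Per-unit Focus: 32, 20, 29, 11, 23, 5, 26, 14. Mean = 20.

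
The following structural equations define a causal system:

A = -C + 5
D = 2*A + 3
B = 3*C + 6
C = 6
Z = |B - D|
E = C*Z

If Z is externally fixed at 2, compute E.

12

The intervention breaks the incoming arrows to Z: Z = |B - D| no longer applies, and Z = 2.
E = C*Z  [with C=6, Z=2]  = 12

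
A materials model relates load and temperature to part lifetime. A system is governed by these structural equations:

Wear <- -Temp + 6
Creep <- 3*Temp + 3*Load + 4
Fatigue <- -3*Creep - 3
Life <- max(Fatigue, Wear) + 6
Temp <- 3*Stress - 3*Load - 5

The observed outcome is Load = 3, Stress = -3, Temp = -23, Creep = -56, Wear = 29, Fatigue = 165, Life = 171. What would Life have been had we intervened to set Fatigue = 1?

Intervening sets Fatigue = 1 and removes its equation (Fatigue <- -3*Creep - 3).
Temp = 3*Stress - 3*Load - 5  [with Stress=-3, Load=3]  = -23
Wear = -Temp + 6  [with Temp=-23]  = 29
Life = max(Fatigue, Wear) + 6  [with Fatigue=1, Wear=29]  = 35

35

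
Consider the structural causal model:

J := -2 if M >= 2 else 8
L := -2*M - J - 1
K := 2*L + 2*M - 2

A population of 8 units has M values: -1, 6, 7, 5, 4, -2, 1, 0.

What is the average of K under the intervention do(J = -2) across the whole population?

-5

The intervention sets J=-2 in all 8 units regardless of M. Recomputing K per unit gives 2, -12, -14, -10, -8, 4, -2, 0; average -5.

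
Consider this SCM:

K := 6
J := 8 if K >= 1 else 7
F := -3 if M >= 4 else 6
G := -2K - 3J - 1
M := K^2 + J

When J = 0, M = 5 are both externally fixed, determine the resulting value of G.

The joint intervention fixes J = 0, M = 5, removing each variable's own equation.
G = -2K - 3J - 1  [with K=6, J=0]  = -13

-13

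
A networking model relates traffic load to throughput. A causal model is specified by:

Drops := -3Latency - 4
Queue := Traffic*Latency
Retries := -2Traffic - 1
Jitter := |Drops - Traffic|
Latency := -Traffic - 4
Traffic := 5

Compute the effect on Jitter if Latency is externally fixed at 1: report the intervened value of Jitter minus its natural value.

-6

Under do(Latency=1), the mechanism Latency := -Traffic - 4 is discarded; Latency is fixed at 1.
Drops = -3Latency - 4  [with Latency=1]  = -7
Jitter = |Drops - Traffic|  [with Drops=-7, Traffic=5]  = 12
Without intervention: Latency = -Traffic - 4  [with Traffic=5]  = -9; Drops = -3Latency - 4  [with Latency=-9]  = 23; Jitter = |Drops - Traffic|  [with Drops=23, Traffic=5]  = 18.
Change = 12 − 18 = -6.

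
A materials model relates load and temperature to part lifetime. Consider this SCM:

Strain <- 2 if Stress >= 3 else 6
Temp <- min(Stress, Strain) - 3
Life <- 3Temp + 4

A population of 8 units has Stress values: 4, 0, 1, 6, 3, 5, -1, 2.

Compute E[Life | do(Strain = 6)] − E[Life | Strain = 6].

6

Under do(Strain=6), Strain's equation is replaced by Strain=6 for every unit. Per-unit Life: 7, -5, -2, 13, 4, 10, -8, 1. Mean = 2.5.
Observing Strain=6 restricts to units where Strain's equation naturally yields 6: Stress ∈ {0, 1, -1, 2}. In that subpopulation Life = -5, -2, -8, 1, mean -3.5.
Difference = 2.5 − (-3.5) = 6.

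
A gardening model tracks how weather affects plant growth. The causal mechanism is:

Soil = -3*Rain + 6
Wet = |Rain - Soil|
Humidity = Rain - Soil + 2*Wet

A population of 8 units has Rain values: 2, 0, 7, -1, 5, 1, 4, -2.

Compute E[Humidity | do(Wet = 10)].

22

Every unit gets Wet=10 under the intervention. Humidity values become 22, 14, 42, 10, 34, 18, 30, 6; E[Humidity|do(Wet=10)] = 22.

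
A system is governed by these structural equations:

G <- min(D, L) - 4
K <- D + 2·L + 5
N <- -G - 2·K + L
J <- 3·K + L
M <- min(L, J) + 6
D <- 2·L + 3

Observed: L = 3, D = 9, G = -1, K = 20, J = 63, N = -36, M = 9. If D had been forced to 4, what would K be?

Under do(D=4), the mechanism D <- 2·L + 3 is discarded; D is fixed at 4.
K = D + 2·L + 5  [with D=4, L=3]  = 15

15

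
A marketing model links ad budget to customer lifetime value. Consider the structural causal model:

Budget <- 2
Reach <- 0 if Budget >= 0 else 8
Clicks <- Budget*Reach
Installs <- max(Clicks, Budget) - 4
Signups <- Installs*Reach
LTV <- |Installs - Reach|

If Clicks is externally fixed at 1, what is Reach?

0

Under do(Clicks=1), the mechanism Clicks <- Budget*Reach is discarded; Clicks is fixed at 1.
Since Reach is not a descendant of the intervened variable, it is unaffected.
Reach = 0 if Budget >= 0 else 8  [with Budget=2]  = 0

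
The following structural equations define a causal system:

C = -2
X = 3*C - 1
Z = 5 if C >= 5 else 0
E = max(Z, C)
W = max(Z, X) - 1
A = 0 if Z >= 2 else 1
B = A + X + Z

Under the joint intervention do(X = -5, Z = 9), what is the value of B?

Under do(X = -5, Z = 9), each intervened variable's structural equation is replaced by its fixed value.
A = 0 if Z >= 2 else 1  [with Z=9]  = 0
B = A + X + Z  [with A=0, X=-5, Z=9]  = 4

4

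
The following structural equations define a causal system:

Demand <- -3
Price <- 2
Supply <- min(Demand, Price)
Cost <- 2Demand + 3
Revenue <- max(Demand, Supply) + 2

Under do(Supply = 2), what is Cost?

The intervention breaks the incoming arrows to Supply: Supply <- min(Demand, Price) no longer applies, and Supply = 2.
Cost is not downstream of the intervention, so its value is determined by the original equations.
Cost = 2Demand + 3  [with Demand=-3]  = -3

-3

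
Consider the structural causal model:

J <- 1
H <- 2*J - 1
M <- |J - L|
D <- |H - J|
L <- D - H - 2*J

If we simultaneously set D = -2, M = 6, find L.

The joint intervention fixes D = -2, M = 6, removing each variable's own equation.
H = 2*J - 1  [with J=1]  = 1
L = D - H - 2*J  [with D=-2, H=1, J=1]  = -5

-5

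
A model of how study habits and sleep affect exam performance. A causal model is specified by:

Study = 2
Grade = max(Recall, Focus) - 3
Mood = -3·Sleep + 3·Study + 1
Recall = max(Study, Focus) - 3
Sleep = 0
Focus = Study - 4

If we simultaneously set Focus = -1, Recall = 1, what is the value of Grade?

Setting Focus = -1, Recall = 1 by intervention discards those variables' equations.
Grade = max(Recall, Focus) - 3  [with Recall=1, Focus=-1]  = -2

-2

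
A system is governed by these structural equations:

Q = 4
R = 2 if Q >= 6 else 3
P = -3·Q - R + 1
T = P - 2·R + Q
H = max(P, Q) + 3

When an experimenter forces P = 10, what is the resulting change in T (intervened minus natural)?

The intervention breaks the incoming arrows to P: P = -3·Q - R + 1 no longer applies, and P = 10.
R = 2 if Q >= 6 else 3  [with Q=4]  = 3
T = P - 2·R + Q  [with P=10, R=3, Q=4]  = 8
Without intervention: R = 2 if Q >= 6 else 3  [with Q=4]  = 3; P = -3·Q - R + 1  [with Q=4, R=3]  = -14; T = P - 2·R + Q  [with P=-14, R=3, Q=4]  = -16.
Change = 8 − (-16) = 24.

24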